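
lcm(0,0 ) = 0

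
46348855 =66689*695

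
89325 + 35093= 124418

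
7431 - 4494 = 2937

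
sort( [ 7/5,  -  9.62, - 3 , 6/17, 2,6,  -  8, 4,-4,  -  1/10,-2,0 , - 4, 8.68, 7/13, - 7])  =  [-9.62,-8 ,-7,- 4, - 4, - 3, - 2,-1/10 , 0,6/17, 7/13,  7/5,2  ,  4,6, 8.68]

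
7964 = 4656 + 3308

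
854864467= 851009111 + 3855356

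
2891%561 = 86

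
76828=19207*4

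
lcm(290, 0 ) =0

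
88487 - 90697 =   -  2210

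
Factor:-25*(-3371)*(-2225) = -5^4*89^1* 3371^1 = - 187511875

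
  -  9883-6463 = -16346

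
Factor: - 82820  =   - 2^2*5^1*41^1*101^1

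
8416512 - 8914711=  -498199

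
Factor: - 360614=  -2^1* 180307^1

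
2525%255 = 230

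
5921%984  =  17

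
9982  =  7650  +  2332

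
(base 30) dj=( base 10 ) 409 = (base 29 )e3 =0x199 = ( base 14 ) 213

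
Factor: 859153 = 577^1 *1489^1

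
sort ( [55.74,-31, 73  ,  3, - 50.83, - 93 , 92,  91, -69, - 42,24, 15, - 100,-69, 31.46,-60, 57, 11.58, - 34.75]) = [ - 100, - 93, - 69,-69,  -  60, - 50.83 , - 42, - 34.75 ,  -  31 , 3,11.58,15, 24, 31.46, 55.74, 57 , 73, 91 , 92] 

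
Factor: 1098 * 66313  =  72811674 = 2^1*3^2*13^1*61^1 * 5101^1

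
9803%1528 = 635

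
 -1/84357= - 1  +  84356/84357 =- 0.00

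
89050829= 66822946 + 22227883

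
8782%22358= 8782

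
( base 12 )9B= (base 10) 119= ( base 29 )43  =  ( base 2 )1110111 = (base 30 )3t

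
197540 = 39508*5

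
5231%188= 155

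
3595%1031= 502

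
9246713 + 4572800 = 13819513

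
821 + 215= 1036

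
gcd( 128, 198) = 2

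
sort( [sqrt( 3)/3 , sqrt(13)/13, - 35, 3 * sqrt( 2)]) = [ - 35,  sqrt(13)/13,sqrt( 3)/3, 3*sqrt(2)]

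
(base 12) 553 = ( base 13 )483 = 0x30f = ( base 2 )1100001111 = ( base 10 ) 783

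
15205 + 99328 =114533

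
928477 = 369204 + 559273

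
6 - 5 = 1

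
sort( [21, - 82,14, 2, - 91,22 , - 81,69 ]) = [ - 91,-82,-81,  2, 14,21,22, 69] 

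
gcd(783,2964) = 3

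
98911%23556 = 4687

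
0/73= 0 = 0.00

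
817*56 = 45752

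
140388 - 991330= - 850942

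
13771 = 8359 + 5412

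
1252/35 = 35+ 27/35 = 35.77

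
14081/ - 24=  -  587+7/24 = - 586.71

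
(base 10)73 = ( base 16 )49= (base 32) 29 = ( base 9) 81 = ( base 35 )23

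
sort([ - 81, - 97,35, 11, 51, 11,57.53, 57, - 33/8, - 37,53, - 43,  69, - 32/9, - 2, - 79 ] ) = [ - 97,- 81,  -  79, - 43, - 37 , - 33/8 , - 32/9, - 2, 11, 11, 35 , 51, 53,57,57.53, 69]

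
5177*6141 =31791957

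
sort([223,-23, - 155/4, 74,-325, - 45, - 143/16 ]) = [- 325, - 45, - 155/4 ,-23, - 143/16, 74,223 ]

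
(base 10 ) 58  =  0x3A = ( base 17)37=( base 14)42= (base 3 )2011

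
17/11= 17/11 = 1.55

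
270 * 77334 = 20880180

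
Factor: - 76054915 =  - 5^1*691^1*22013^1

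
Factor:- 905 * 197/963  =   - 3^( - 2 )*5^1 * 107^(  -  1)*181^1*197^1 =-178285/963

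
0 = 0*49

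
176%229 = 176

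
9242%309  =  281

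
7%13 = 7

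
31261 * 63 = 1969443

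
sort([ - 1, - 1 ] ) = [ - 1, - 1 ] 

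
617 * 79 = 48743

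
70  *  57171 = 4001970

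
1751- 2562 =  - 811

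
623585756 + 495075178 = 1118660934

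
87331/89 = 981+ 22/89=981.25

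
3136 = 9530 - 6394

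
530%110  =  90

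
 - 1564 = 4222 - 5786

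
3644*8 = 29152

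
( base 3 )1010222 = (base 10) 836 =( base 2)1101000100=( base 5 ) 11321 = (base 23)1d8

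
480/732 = 40/61  =  0.66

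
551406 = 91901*6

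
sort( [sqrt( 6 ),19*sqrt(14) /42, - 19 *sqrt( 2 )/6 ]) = [-19*sqrt( 2) /6,  19*sqrt(14)/42,  sqrt(6)]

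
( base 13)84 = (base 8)154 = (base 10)108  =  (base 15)73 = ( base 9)130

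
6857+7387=14244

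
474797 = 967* 491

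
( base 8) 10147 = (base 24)76n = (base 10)4199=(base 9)5675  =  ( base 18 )ch5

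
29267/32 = 29267/32 = 914.59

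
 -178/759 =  - 178/759 = -0.23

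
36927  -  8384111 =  - 8347184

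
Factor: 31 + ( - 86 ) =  - 5^1*11^1  =  - 55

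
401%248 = 153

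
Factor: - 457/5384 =-2^( - 3)*457^1*673^(  -  1 ) 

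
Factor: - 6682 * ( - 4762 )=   2^2 * 13^1 * 257^1*2381^1 = 31819684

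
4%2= 0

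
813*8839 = 7186107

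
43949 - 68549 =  - 24600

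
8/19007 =8/19007 = 0.00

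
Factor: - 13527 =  - 3^4*167^1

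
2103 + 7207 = 9310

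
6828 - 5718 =1110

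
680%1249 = 680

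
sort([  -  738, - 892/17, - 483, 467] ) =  [-738,-483,-892/17,467 ] 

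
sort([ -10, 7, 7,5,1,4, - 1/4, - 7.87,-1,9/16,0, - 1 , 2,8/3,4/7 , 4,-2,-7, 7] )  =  [-10, - 7.87,-7 ,-2 ,- 1, -1, - 1/4,0,9/16,4/7,1,2,8/3,4,4,5, 7, 7,7 ] 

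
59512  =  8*7439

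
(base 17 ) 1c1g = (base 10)8414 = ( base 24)EEE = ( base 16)20de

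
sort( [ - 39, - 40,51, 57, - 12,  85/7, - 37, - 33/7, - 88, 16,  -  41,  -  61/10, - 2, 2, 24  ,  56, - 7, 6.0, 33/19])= [ - 88, - 41, - 40, - 39, - 37, - 12, - 7, - 61/10 , - 33/7, - 2, 33/19,2, 6.0, 85/7,16, 24, 51,56, 57 ] 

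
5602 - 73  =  5529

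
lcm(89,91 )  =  8099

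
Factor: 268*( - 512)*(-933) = 2^11*3^1*67^1*311^1 = 128022528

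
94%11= 6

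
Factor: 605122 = 2^1*7^1*43223^1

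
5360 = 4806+554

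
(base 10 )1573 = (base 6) 11141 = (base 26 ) 28d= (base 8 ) 3045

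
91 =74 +17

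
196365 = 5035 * 39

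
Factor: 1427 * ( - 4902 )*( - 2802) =19600421508 =2^2  *  3^2 * 19^1*43^1*467^1 * 1427^1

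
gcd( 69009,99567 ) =3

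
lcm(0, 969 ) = 0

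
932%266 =134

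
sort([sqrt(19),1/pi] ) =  [1/pi, sqrt( 19) ] 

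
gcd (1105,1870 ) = 85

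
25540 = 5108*5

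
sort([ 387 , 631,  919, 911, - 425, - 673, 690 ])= [-673, - 425, 387 , 631, 690,911, 919]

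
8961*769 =6891009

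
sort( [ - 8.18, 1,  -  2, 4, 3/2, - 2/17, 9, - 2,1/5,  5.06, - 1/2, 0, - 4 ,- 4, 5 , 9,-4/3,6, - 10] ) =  [ - 10, -8.18, -4, - 4, - 2, - 2,-4/3, - 1/2,- 2/17,0, 1/5,1, 3/2,4,5,5.06,6,9, 9]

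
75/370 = 15/74=0.20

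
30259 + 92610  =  122869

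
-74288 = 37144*(  -  2 ) 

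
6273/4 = 6273/4 = 1568.25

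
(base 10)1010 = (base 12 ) 702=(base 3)1101102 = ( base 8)1762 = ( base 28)182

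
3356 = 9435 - 6079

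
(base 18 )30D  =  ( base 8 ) 1731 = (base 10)985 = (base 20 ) 295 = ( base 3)1100111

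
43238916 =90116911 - 46877995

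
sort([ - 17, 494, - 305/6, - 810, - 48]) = [ - 810, - 305/6, - 48,-17 , 494]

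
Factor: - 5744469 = -3^1*41^1*46703^1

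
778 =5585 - 4807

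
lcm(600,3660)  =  36600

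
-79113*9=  - 712017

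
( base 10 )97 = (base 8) 141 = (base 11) 89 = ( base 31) 34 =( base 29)3A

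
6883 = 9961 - 3078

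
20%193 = 20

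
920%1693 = 920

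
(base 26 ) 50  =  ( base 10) 130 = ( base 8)202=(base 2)10000010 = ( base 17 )7b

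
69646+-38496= 31150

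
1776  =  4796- 3020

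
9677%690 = 17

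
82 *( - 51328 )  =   - 4208896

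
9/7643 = 9/7643 = 0.00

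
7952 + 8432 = 16384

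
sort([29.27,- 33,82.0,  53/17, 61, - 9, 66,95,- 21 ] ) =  [ - 33, - 21, - 9,53/17,29.27 , 61,66,82.0, 95 ]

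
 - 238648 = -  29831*8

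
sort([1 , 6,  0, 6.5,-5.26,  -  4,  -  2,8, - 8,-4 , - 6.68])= [ - 8, - 6.68, - 5.26 ,  -  4, - 4, - 2,0,1 , 6 , 6.5,  8] 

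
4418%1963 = 492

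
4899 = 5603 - 704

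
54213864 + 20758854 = 74972718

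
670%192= 94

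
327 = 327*1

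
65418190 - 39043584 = 26374606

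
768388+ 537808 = 1306196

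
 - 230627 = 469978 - 700605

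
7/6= 1+1/6 = 1.17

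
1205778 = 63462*19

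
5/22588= 5/22588 = 0.00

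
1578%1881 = 1578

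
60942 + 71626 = 132568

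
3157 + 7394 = 10551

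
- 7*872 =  - 6104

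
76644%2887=1582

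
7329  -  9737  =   - 2408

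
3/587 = 3/587 = 0.01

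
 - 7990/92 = -3995/46 = - 86.85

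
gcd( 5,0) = 5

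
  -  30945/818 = - 30945/818 = -  37.83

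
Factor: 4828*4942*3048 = 72725206848 =2^6*3^1*7^1*17^1*71^1*127^1*353^1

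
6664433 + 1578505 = 8242938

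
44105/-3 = - 14702 + 1/3 = -14701.67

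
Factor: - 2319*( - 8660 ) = 2^2*3^1*5^1*433^1*773^1 = 20082540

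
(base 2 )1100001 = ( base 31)34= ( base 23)45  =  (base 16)61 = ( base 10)97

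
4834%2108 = 618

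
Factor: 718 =2^1*359^1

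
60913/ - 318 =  - 60913/318 = - 191.55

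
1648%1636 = 12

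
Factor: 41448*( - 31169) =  - 2^3*3^1*11^1*71^1*157^1*439^1 = - 1291892712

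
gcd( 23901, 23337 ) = 3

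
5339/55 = 5339/55 = 97.07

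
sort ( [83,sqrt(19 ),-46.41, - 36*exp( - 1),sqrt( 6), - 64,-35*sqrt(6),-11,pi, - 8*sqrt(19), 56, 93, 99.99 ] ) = [ - 35 * sqrt(6 ), - 64,-46.41, - 8*sqrt( 19), - 36*exp( - 1 ), - 11, sqrt(6),pi,sqrt(19),56,83,93, 99.99 ]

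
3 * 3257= 9771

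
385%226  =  159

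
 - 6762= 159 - 6921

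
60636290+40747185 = 101383475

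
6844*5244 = 35889936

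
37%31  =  6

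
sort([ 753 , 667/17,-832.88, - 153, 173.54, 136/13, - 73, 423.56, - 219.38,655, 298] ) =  [ - 832.88, - 219.38, - 153, - 73, 136/13, 667/17, 173.54, 298, 423.56, 655  ,  753]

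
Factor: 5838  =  2^1*3^1* 7^1*139^1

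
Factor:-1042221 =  - 3^1 * 73^1*4759^1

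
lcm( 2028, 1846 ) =143988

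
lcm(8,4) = 8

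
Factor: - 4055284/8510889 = - 2^2  *3^( - 1 ) * 19^1*53359^1* 2836963^(-1)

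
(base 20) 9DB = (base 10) 3871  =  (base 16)F1F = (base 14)15a7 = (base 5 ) 110441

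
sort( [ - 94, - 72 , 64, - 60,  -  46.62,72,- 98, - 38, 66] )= [ - 98, - 94,- 72,-60, - 46.62,-38,64 , 66,72]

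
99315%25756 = 22047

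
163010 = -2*( - 81505)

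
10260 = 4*2565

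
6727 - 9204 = -2477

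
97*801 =77697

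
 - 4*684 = -2736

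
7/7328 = 7/7328 = 0.00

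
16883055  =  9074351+7808704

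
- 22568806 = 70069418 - 92638224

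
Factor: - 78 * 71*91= - 2^1*3^1*7^1 * 13^2*71^1 = - 503958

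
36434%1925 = 1784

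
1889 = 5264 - 3375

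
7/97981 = 7/97981 = 0.00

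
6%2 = 0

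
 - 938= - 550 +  - 388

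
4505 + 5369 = 9874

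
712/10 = 71  +  1/5 = 71.20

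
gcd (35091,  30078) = 5013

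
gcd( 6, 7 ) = 1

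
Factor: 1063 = 1063^1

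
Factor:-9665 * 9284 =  - 2^2 * 5^1*11^1*211^1 * 1933^1 = - 89729860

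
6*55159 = 330954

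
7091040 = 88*80580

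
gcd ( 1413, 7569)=9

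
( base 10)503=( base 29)HA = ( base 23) lk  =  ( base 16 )1f7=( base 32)FN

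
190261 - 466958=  - 276697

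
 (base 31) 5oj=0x15C0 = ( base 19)F81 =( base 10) 5568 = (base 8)12700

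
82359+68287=150646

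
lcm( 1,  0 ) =0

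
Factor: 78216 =2^3*3^1*3259^1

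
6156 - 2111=4045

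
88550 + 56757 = 145307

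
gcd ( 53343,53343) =53343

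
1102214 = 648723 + 453491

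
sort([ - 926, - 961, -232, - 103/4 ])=[ - 961, - 926, - 232, - 103/4 ] 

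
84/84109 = 84/84109 =0.00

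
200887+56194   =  257081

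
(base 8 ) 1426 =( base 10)790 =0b1100010110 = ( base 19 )23b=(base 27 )127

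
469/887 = 469/887=0.53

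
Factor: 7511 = 7^1*29^1*37^1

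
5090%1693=11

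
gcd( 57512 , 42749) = 7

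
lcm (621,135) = 3105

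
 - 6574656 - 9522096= - 16096752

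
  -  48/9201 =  - 1 + 3051/3067 = - 0.01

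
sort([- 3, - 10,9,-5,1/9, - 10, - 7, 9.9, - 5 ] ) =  [ - 10, - 10, -7, -5, - 5, - 3, 1/9, 9, 9.9] 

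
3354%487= 432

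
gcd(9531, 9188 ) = 1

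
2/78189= 2/78189 = 0.00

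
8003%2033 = 1904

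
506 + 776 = 1282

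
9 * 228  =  2052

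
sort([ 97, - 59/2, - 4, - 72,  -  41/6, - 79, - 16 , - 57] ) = [- 79, - 72, - 57,-59/2,-16 , - 41/6,-4, 97 ] 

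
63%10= 3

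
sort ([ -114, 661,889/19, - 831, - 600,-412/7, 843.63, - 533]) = [-831,-600, - 533, - 114, - 412/7, 889/19,661,843.63 ]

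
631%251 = 129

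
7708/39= 7708/39 = 197.64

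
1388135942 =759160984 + 628974958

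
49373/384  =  49373/384  =  128.58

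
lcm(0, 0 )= 0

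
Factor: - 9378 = - 2^1 * 3^2 * 521^1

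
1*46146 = 46146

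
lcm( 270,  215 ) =11610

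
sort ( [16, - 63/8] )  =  [  -  63/8,  16] 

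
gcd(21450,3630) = 330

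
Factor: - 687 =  - 3^1*229^1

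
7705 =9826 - 2121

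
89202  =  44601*2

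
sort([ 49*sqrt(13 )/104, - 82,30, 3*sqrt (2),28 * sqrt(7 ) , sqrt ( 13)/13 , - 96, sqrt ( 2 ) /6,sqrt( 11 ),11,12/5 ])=[  -  96,  -  82, sqrt(2)/6, sqrt(13) /13, 49*sqrt( 13) /104 , 12/5, sqrt( 11 )  ,  3*sqrt(2), 11, 30, 28*sqrt(7 ) ] 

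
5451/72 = 75 + 17/24 = 75.71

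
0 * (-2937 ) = 0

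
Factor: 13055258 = 2^1*6527629^1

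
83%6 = 5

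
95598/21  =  31866/7=   4552.29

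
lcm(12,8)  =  24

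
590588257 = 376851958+213736299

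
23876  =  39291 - 15415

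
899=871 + 28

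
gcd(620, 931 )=1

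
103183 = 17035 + 86148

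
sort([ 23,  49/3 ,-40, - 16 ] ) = [ -40,  -  16, 49/3,23]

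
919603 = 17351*53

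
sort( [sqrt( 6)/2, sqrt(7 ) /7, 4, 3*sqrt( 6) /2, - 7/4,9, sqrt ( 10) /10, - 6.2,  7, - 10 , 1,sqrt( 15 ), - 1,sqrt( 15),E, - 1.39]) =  [ - 10, - 6.2,-7/4, - 1.39, - 1,sqrt( 10 ) /10,  sqrt( 7) /7,1, sqrt ( 6 ) /2,  E, 3*sqrt( 6) /2 , sqrt( 15 )  ,  sqrt ( 15 ),4,7,9] 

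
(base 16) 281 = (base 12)455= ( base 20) 1c1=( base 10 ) 641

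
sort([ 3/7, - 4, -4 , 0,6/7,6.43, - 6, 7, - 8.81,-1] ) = [-8.81, - 6 , - 4, - 4, - 1, 0,3/7,6/7,6.43,7]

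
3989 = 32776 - 28787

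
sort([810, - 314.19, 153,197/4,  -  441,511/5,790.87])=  [ - 441, - 314.19, 197/4,511/5, 153,790.87, 810]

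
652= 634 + 18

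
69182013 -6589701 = 62592312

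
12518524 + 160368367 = 172886891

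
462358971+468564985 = 930923956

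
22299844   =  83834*266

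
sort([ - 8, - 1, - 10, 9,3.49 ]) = [ - 10, - 8, - 1, 3.49,9]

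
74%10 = 4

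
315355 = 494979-179624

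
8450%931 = 71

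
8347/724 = 8347/724 = 11.53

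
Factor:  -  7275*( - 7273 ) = 52911075 = 3^1*5^2*7^1*97^1*1039^1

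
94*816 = 76704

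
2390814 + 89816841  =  92207655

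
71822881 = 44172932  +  27649949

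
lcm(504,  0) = 0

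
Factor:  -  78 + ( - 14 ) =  - 2^2*23^1 = - 92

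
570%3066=570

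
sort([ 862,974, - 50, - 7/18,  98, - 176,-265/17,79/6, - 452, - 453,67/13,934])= [ - 453, - 452, - 176, - 50, - 265/17, - 7/18 , 67/13, 79/6, 98,862, 934  ,  974 ]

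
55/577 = 55/577  =  0.10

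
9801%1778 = 911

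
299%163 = 136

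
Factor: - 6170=- 2^1*5^1*617^1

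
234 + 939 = 1173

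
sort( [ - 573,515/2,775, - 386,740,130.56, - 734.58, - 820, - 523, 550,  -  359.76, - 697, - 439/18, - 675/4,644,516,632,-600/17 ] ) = [ - 820, - 734.58,-697,-573, - 523,-386,-359.76, - 675/4, - 600/17,  -  439/18,130.56,  515/2,516,  550,632 , 644 , 740,775]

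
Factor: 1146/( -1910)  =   - 3^1*5^ ( -1)  =  - 3/5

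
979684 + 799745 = 1779429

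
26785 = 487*55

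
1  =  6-5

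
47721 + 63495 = 111216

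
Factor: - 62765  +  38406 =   -  24359 = -  24359^1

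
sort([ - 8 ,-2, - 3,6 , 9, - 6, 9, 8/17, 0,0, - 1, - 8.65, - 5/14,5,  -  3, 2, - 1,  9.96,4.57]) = [ - 8.65, - 8, - 6, - 3, - 3 , - 2,  -  1, - 1, - 5/14,0,0, 8/17, 2, 4.57, 5,6,  9,  9,9.96 ]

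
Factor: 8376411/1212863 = 3^1*59^( - 1) * 61^(-1)*337^( - 1 )*2792137^1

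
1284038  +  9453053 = 10737091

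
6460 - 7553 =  - 1093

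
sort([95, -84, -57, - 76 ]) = [ - 84, - 76, - 57, 95] 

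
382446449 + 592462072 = 974908521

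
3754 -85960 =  - 82206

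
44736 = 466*96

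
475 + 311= 786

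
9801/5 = 9801/5= 1960.20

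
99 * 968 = 95832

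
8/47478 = 4/23739 = 0.00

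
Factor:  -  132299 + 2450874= 2318575=5^2 *7^1*13249^1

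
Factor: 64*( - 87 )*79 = - 2^6 * 3^1*29^1*79^1  =  -439872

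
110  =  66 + 44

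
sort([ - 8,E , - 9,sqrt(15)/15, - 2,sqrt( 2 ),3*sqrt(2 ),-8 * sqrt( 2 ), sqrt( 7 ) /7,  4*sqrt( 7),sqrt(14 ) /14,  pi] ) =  [ - 8*sqrt(2 ), - 9,-8, - 2, sqrt( 15)/15,sqrt ( 14)/14, sqrt(7)/7 , sqrt ( 2 ),E,pi, 3*sqrt( 2),4*sqrt( 7)] 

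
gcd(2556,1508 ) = 4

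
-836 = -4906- - 4070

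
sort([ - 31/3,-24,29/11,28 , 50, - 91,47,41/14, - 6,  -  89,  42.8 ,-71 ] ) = [ - 91, - 89,  -  71, - 24, - 31/3, -6,29/11,41/14 , 28,42.8,47,  50] 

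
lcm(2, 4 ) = 4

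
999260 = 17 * 58780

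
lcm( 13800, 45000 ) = 1035000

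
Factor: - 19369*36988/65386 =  - 358210286/32693= -2^1 * 7^2*1321^1*2767^1*32693^( - 1)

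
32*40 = 1280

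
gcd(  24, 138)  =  6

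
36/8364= 3/697 = 0.00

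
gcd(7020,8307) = 117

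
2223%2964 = 2223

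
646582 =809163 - 162581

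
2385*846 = 2017710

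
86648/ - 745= -86648/745 = - 116.31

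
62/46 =1 + 8/23 = 1.35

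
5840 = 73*80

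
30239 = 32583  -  2344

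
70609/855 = 70609/855 = 82.58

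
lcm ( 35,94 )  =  3290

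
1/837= 1/837  =  0.00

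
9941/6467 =1 + 3474/6467 = 1.54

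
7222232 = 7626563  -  404331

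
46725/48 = 973 + 7/16 = 973.44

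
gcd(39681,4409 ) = 4409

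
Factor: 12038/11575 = 26/25 = 2^1 * 5^( - 2)*13^1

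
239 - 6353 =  - 6114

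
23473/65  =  361 + 8/65 = 361.12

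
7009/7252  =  7009/7252 = 0.97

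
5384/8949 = 5384/8949 =0.60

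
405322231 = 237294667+168027564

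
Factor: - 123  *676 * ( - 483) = 40160484 = 2^2*3^2*7^1*13^2*23^1*41^1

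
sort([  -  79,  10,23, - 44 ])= [-79,  -  44,  10,23 ] 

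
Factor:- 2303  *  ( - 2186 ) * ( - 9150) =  - 46064375700 = - 2^2*3^1*5^2*7^2*47^1*61^1*1093^1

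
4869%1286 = 1011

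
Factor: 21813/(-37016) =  - 2^( - 3)*3^1*7^(  -  1 )*11^1 = -33/56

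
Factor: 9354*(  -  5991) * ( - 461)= 25834354254 = 2^1*3^2*461^1 * 1559^1*1997^1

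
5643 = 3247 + 2396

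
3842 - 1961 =1881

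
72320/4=18080 = 18080.00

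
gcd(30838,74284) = 2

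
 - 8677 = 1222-9899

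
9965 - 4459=5506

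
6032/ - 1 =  - 6032/1 = - 6032.00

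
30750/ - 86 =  - 15375/43 = - 357.56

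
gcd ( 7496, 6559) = 937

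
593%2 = 1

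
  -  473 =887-1360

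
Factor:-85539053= -17^1 * 83^1*60623^1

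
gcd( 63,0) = 63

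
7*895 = 6265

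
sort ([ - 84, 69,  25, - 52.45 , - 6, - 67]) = [-84, - 67, -52.45, - 6,  25,69 ]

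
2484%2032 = 452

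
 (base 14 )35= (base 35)1C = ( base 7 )65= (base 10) 47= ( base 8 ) 57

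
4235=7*605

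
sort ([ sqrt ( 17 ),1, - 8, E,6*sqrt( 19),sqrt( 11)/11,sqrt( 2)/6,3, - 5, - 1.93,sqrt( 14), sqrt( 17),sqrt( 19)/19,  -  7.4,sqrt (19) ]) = [ - 8,  -  7.4, - 5, - 1.93,sqrt ( 19)/19,sqrt( 2)/6, sqrt( 11)/11,1, E,3,sqrt( 14),sqrt( 17),  sqrt( 17),sqrt( 19),6*sqrt( 19)]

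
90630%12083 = 6049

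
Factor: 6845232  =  2^4*3^1*142609^1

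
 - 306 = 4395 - 4701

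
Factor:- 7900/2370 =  - 2^1*3^( - 1 ) * 5^1 = -10/3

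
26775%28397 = 26775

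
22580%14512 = 8068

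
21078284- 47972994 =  - 26894710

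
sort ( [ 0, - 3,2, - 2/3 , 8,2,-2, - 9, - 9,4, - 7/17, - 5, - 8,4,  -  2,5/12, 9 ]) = [ - 9,-9, - 8, - 5, - 3, - 2, - 2, - 2/3, - 7/17,0,5/12,2,2,4,4,8, 9 ] 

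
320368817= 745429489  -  425060672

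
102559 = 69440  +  33119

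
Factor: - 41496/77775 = -2^3*5^( - 2 )*7^1*13^1*17^(- 1 ) * 19^1*61^( - 1) = - 13832/25925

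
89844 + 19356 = 109200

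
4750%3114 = 1636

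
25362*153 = 3880386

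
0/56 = 0 =0.00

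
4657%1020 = 577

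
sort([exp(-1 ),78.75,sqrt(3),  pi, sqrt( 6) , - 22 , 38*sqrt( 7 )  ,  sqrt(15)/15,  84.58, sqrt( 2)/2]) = [-22,sqrt( 15)/15,exp( - 1), sqrt( 2)/2,sqrt(3),  sqrt( 6),pi,78.75,84.58,  38 * sqrt( 7)]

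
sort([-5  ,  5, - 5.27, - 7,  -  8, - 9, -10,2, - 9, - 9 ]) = [ - 10,-9, - 9, - 9, - 8,- 7,-5.27, - 5 , 2,5]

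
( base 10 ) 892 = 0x37C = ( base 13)538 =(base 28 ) 13O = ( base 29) 11m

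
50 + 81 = 131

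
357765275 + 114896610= 472661885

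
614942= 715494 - 100552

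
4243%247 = 44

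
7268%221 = 196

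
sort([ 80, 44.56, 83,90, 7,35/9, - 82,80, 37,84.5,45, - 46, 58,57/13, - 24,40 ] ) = [ - 82, - 46,  -  24, 35/9, 57/13  ,  7,37, 40,44.56,45,58,80,80,83,84.5,90] 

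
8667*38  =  329346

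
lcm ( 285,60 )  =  1140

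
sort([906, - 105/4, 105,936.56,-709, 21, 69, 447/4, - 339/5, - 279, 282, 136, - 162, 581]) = [ - 709, - 279, - 162, - 339/5, - 105/4, 21 , 69, 105, 447/4,  136,  282,581,906, 936.56] 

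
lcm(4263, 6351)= 311199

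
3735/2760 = 1 + 65/184 = 1.35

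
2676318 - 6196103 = - 3519785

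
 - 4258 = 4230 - 8488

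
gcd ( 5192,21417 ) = 649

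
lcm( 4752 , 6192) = 204336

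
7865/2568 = 7865/2568 = 3.06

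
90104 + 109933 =200037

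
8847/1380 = 6 + 189/460 = 6.41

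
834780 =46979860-46145080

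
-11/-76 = 11/76 = 0.14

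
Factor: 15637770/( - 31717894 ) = -3^2*5^1*13^ ( -1) * 239^1 * 727^1*1219919^(-1 )= - 7818885/15858947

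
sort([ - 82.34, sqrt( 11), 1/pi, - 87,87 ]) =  [ - 87,-82.34,  1/pi,sqrt(11), 87 ] 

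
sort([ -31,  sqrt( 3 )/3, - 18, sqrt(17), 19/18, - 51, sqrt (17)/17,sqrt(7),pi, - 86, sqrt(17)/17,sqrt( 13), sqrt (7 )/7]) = [ - 86,-51,-31, - 18 , sqrt (17 ) /17, sqrt(17) /17, sqrt( 7)/7 , sqrt( 3 ) /3, 19/18, sqrt(7), pi, sqrt(13 ), sqrt(17)]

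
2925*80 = 234000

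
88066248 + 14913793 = 102980041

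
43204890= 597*72370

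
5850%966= 54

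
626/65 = 9 + 41/65 = 9.63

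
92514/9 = 10279 + 1/3 = 10279.33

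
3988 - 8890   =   - 4902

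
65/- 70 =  - 13/14 = - 0.93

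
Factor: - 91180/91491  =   - 2^2 * 3^(  -  1)*5^1  *47^1 *97^1*30497^( - 1)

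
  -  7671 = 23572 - 31243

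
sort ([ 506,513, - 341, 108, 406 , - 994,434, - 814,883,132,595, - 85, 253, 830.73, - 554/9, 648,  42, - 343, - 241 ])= [ - 994,-814,- 343, - 341, - 241, - 85,-554/9,42, 108,  132,253, 406,434, 506, 513,595, 648,830.73, 883 ] 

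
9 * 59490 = 535410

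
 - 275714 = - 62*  4447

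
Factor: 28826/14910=3^( - 1)*5^( - 1 )*29^1 = 29/15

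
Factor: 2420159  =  7^2*49391^1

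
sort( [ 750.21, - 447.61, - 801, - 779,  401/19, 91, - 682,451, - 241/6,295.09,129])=[ - 801, - 779, - 682, - 447.61, - 241/6,401/19,  91, 129 , 295.09,451,750.21 ] 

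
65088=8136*8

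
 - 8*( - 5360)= 42880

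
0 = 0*243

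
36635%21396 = 15239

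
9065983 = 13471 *673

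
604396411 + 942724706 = 1547121117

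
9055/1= 9055 = 9055.00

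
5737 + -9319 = - 3582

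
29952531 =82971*361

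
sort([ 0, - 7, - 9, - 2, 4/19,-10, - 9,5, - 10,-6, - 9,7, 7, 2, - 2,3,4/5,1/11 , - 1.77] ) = [ - 10, - 10, - 9,  -  9,  -  9, - 7, -6,-2, - 2,-1.77, 0,1/11,  4/19,4/5, 2,3, 5,7,7] 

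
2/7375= 2/7375 = 0.00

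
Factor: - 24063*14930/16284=- 2^( - 1 ) *5^1*13^1*23^(-1)*59^( - 1)*617^1 *1493^1 = - 59876765/2714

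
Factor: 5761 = 7^1*823^1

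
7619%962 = 885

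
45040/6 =7506 + 2/3 = 7506.67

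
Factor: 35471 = 79^1* 449^1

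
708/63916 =177/15979=0.01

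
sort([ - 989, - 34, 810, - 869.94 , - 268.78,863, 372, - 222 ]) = [  -  989, - 869.94, - 268.78, - 222, - 34,  372,810, 863]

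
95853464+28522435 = 124375899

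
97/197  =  97/197 = 0.49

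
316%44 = 8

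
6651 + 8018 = 14669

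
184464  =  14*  13176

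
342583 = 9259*37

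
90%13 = 12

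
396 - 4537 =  - 4141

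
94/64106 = 47/32053=0.00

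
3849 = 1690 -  - 2159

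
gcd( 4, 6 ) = 2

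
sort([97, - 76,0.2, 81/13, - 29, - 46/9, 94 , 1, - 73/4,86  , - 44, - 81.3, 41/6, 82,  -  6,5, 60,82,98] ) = [ - 81.3, - 76, - 44, - 29, - 73/4,- 6, - 46/9, 0.2,1 , 5, 81/13,41/6,60, 82,82, 86, 94,97,98]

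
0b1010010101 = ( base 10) 661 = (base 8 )1225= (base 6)3021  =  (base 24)13d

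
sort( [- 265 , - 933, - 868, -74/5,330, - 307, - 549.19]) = [  -  933, - 868, - 549.19, - 307, - 265,-74/5 , 330]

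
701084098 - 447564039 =253520059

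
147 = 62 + 85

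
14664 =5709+8955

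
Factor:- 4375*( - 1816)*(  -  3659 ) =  - 29070755000 = - 2^3*5^4 * 7^1*227^1*3659^1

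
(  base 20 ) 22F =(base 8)1527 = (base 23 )1E4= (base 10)855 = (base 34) p5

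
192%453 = 192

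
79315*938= 74397470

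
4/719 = 4/719 = 0.01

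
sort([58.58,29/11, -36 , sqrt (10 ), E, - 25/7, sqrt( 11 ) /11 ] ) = [ - 36, - 25/7 , sqrt(11) /11,29/11,E,sqrt(10),58.58]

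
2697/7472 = 2697/7472 = 0.36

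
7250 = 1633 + 5617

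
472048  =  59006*8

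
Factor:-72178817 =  - 72178817^1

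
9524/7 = 9524/7  =  1360.57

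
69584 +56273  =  125857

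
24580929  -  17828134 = 6752795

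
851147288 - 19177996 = 831969292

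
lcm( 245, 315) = 2205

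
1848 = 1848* 1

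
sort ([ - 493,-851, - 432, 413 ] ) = [ - 851,-493, - 432,413] 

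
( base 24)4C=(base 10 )108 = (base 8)154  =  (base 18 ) 60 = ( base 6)300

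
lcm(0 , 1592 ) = 0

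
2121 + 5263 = 7384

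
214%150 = 64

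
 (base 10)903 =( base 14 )487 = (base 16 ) 387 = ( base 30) 103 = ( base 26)18j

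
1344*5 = 6720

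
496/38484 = 124/9621=0.01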